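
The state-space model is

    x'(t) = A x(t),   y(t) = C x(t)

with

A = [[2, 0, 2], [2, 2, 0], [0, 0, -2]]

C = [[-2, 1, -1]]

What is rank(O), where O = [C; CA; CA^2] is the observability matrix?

3

CA = [[-2, 2, -2]]
CA^2 = [[0, 4, 0]]
Observability matrix O = [C; CA; CA^2] = [[-2, 1, -1], [-2, 2, -2], [0, 4, 0]]
det(O) = (-2)·(2·0 - (-2)·4) - 1·((-2)·0 - (-2)·0) + (-1)·((-2)·4 - 2·0) = (-2)·8 - 1·0 + (-1)·(-8) = -8 ≠ 0, so rank(O) = 3.
rank(O) = 3 = n, so the pair (A, C) is completely observable.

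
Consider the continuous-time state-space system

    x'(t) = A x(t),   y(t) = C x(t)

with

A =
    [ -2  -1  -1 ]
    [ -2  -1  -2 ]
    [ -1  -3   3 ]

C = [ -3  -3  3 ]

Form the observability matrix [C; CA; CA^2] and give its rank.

CA = [[9, -3, 18]]
CA^2 = [[-30, -60, 51]]
Observability matrix O = [C; CA; CA^2] = [[-3, -3, 3], [9, -3, 18], [-30, -60, 51]]
det(O) = (-3)·((-3)·51 - 18·(-60)) - (-3)·(9·51 - 18·(-30)) + 3·(9·(-60) - (-3)·(-30)) = (-3)·927 - (-3)·999 + 3·(-630) = -1674 ≠ 0, so rank(O) = 3.
rank(O) = 3 = n, so the pair (A, C) is completely observable.

3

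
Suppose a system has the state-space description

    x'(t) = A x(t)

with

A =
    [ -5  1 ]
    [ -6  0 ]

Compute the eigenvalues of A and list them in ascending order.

det(sI - A) = s^2 - (tr A)s + det A, with tr A = (-5) + 0 = -5 and det A = (-5)·0 - 1·(-6) = 0 - (-6) = 6.
So p(s) = det(sI - A) = s^2 + 5s + 6.
Factor s^2 + 5s + 6: two numbers with sum -5 and product 6 are -2 and -3, so s^2 + 5s + 6 = (s + 2)(s + 3).
Hence p(s) = (s + 2) (s + 3), with roots -3, -2.
All eigenvalues have negative real part, so the system is asymptotically stable.

-3, -2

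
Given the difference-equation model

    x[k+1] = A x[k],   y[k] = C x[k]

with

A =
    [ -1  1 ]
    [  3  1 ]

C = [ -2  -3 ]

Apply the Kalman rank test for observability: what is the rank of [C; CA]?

2

CA = [[-7, -5]]
Observability matrix O = [C; CA] = [[-2, -3], [-7, -5]]
det(O) = (-2)·(-5) - (-3)·(-7) = 10 - 21 = -11 ≠ 0, so rank(O) = 2.
rank(O) = 2 = n, so the pair (A, C) is completely observable.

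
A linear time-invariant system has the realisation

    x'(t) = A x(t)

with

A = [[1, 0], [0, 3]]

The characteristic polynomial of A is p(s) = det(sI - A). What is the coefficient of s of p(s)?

-4

For a 2×2 matrix, det(sI - A) = s^2 - (tr A)s + det A.
tr A = 4, det A = 3.
So p(s) = s^2 - 4s + 3.
The coefficient of s is -4.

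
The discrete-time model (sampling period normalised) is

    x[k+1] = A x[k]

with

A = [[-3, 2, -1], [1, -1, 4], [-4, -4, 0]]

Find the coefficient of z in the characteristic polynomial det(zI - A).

Expand det(zI - A) for the 3×3 matrix.
p(z) = z^3 + 4z^2 + 13z + 72.
(Check: constant term = det(-A) = (-1)^3 det A = 72; coefficient of z^2 = -tr A = 4.)
The coefficient of z is 13.

13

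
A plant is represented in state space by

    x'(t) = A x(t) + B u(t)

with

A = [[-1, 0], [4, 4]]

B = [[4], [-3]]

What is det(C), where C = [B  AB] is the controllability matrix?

AB = [[-4], [4]]
Controllability matrix C = [B  AB] = [[4, -4], [-3, 4]]
det(C) = 4·4 - (-4)·(-3) = 16 - 12 = 4
Since det(C) ≠ 0, rank(C) = 2 and the system is completely controllable.

4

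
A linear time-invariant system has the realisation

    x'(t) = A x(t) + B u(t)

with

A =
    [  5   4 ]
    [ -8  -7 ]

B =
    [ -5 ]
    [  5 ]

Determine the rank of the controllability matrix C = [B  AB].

1

AB = [[-5], [5]]
Controllability matrix C = [B  AB] = [[-5, -5], [5, 5]]
Every column of C is a scalar multiple of column 1 = [-5, 5] (multipliers 1, 1), so the columns span a one-dimensional space.
C ≠ 0, hence rank(C) = 1.
rank(C) = 1 < n = 2, so the pair (A, B) is not completely controllable.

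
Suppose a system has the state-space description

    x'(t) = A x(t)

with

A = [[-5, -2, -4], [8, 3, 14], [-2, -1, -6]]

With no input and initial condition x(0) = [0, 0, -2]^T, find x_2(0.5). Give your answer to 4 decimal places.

-4.1207

det(sI - A) = s^3 - (tr A)s^2 + (M11 + M22 + M33)s - det A, where Mii is the 2×2 principal minor of A obtained by deleting row i and column i.
tr A = (-5) + 3 + (-6) = -8; M11 = 3·(-6) - 14·(-1) = -18 - (-14) = -4; M22 = (-5)·(-6) - (-4)·(-2) = 30 - 8 = 22; M33 = (-5)·3 - (-2)·8 = -15 - (-16) = 1; sum of minors = 19.
det A = (-5)·(3·(-6) - 14·(-1)) - (-2)·(8·(-6) - 14·(-2)) + (-4)·(8·(-1) - 3·(-2)) = (-5)·(-4) - (-2)·(-20) + (-4)·(-2) = -12.
So p(s) = det(sI - A) = s^3 + 8s^2 + 19s + 12.
Rational-root test: any integer root divides 12. Testing small divisors, s = -1 works: p(-1) = -1 + 8 + (-19) + 12 = 0, so (s + 1) is a factor.
Dividing, p(s) = (s + 1)(s^2 + 7s + 12).
Factor s^2 + 7s + 12: two numbers with sum -7 and product 12 are -3 and -4, so s^2 + 7s + 12 = (s + 3)(s + 4).
Hence p(s) = (s + 1) (s + 3) (s + 4), with roots -4, -3, -1.
The eigenvalues -4, -3, -1 are distinct and real, so A is diagonalisable and x(t) = e^{At} x(0) = V diag(e^{λ_i t}) V^{-1} x(0), where the columns of V are the eigenvectors.
λ = -4: A - (-4)I = [[-1, -2, -4], [8, 7, 14], [-2, -1, -2]]. v must be orthogonal to every row; (row 1) × (row 2) = [0, -18, 9], so take v_1 = [0, 2, -1]^T.
λ = -3: A - (-3)I = [[-2, -2, -4], [8, 6, 14], [-2, -1, -3]]. v must be orthogonal to every row; (row 1) × (row 2) = [-4, -4, 4], so take v_2 = [1, 1, -1]^T.
λ = -1: A - (-1)I = [[-4, -2, -4], [8, 4, 14], [-2, -1, -5]]. v must be orthogonal to every row; (row 1) × (row 2) = [-12, 24, 0], so take v_3 = [-1, 2, 0]^T.
V = [v_1 v_2 v_3] = [[0, 1, -1], [2, 1, 2], [-1, -1, 0]] has det V = -1, so V^{-1} = adj(V)/det V = [[-2, -1, -3], [2, 1, 2], [1, 1, 2]].
Modal coordinates z(0) = V^{-1} x(0): (-2)·0 + (-1)·0 + (-3)·(-2) = 6; 2·0 + 1·0 + 2·(-2) = -4; 1·0 + 1·0 + 2·(-2) = -4; so z(0) = [6, -4, -4]^T.
x_2(t) = Σ_i (v_i)_2 · z_i(0) · e^{λ_i t} (row 2 of V times the modal terms).
x_2(0.5) = 2·6·e^{-4·0.5} + 1·(-4)·e^{-3·0.5} + 2·(-4)·e^{-1·0.5} = 12·0.135335 + (-4)·0.223130 + (-8)·0.606531 = -4.1207.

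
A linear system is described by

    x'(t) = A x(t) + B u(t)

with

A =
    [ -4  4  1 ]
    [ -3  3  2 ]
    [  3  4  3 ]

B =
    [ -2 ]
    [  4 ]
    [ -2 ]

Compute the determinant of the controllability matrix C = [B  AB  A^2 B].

-16200

AB = [[22], [14], [4]]
A^2B = [[-28], [-16], [134]]
Controllability matrix C = [B  AB  A^2B] = [[-2, 22, -28], [4, 14, -16], [-2, 4, 134]]
Expanding along the first row, det(C) = (-2)·(14·134 - (-16)·4) - 22·(4·134 - (-16)·(-2)) + (-28)·(4·4 - 14·(-2)) = (-2)·1940 - 22·504 + (-28)·44 = -16200
Since det(C) ≠ 0, rank(C) = 3 and the system is completely controllable.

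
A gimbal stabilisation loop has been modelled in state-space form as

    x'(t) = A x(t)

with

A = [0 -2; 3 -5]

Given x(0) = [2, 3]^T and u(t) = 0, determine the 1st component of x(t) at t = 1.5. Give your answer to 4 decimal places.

det(sI - A) = s^2 - (tr A)s + det A, with tr A = 0 + (-5) = -5 and det A = 0·(-5) - (-2)·3 = 0 - (-6) = 6.
So p(s) = det(sI - A) = s^2 + 5s + 6.
Factor s^2 + 5s + 6: two numbers with sum -5 and product 6 are -2 and -3, so s^2 + 5s + 6 = (s + 2)(s + 3).
Hence p(s) = (s + 2) (s + 3), with roots -3, -2.
The eigenvalues -3, -2 are distinct and real, so A is diagonalisable and x(t) = e^{At} x(0) = V diag(e^{λ_i t}) V^{-1} x(0), where the columns of V are the eigenvectors.
λ = -3: A - (-3)I = [[3, -2], [3, -2]]. Row 1 gives 3·v1 + (-2)·v2 = 0, so take v_1 = [-2, -3]^T.
λ = -2: A - (-2)I = [[2, -2], [3, -3]]. Row 1 gives 2·v1 + (-2)·v2 = 0, so take v_2 = [1, 1]^T.
V = [v_1 v_2] = [[-2, 1], [-3, 1]] has det V = 1, so V^{-1} = adj(V)/det V = [[1, -1], [3, -2]].
Modal coordinates z(0) = V^{-1} x(0): 1·2 + (-1)·3 = -1; 3·2 + (-2)·3 = 0; so z(0) = [-1, 0]^T.
x_1(t) = Σ_i (v_i)_1 · z_i(0) · e^{λ_i t} (row 1 of V times the modal terms).
x_1(1.5) = (-2)·(-1)·e^{-3·1.5} + 1·0·e^{-2·1.5} = 2·0.011109 + 0·0.049787 = 0.0222.

0.0222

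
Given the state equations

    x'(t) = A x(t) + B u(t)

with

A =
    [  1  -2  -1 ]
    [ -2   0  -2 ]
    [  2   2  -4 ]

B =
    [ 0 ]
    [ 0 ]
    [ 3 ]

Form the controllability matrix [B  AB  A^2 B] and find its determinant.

108

AB = [[-3], [-6], [-12]]
A^2B = [[21], [30], [30]]
Controllability matrix C = [B  AB  A^2B] = [[0, -3, 21], [0, -6, 30], [3, -12, 30]]
Expanding along the first row, det(C) = 0·((-6)·30 - 30·(-12)) - (-3)·(0·30 - 30·3) + 21·(0·(-12) - (-6)·3) = 0·180 - (-3)·(-90) + 21·18 = 108
Since det(C) ≠ 0, rank(C) = 3 and the system is completely controllable.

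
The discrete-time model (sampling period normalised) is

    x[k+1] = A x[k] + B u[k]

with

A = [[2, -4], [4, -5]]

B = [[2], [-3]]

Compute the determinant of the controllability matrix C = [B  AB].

AB = [[16], [23]]
Controllability matrix C = [B  AB] = [[2, 16], [-3, 23]]
det(C) = 2·23 - 16·(-3) = 46 - (-48) = 94
Since det(C) ≠ 0, rank(C) = 2 and the system is completely controllable.

94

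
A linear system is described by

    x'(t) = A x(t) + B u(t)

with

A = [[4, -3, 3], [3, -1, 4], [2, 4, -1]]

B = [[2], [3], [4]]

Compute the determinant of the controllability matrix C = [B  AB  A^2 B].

AB = [[11], [19], [12]]
A^2B = [[23], [62], [86]]
Controllability matrix C = [B  AB  A^2B] = [[2, 11, 23], [3, 19, 62], [4, 12, 86]]
Expanding along the first row, det(C) = 2·(19·86 - 62·12) - 11·(3·86 - 62·4) + 23·(3·12 - 19·4) = 2·890 - 11·10 + 23·(-40) = 750
Since det(C) ≠ 0, rank(C) = 3 and the system is completely controllable.

750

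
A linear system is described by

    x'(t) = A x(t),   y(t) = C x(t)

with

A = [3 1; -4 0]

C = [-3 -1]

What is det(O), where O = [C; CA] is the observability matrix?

CA = [[-5, -3]]
Observability matrix O = [C; CA] = [[-3, -1], [-5, -3]]
det(O) = (-3)·(-3) - (-1)·(-5) = 9 - 5 = 4
Since det(O) ≠ 0, rank(O) = 2 and the system is completely observable.

4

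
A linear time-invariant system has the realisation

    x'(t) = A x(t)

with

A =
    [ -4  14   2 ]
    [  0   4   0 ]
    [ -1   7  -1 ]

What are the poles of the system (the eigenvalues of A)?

det(sI - A) = s^3 - (tr A)s^2 + (M11 + M22 + M33)s - det A, where Mii is the 2×2 principal minor of A obtained by deleting row i and column i.
tr A = (-4) + 4 + (-1) = -1; M11 = 4·(-1) - 0·7 = -4 - 0 = -4; M22 = (-4)·(-1) - 2·(-1) = 4 - (-2) = 6; M33 = (-4)·4 - 14·0 = -16 - 0 = -16; sum of minors = -14.
det A = (-4)·(4·(-1) - 0·7) - 14·(0·(-1) - 0·(-1)) + 2·(0·7 - 4·(-1)) = (-4)·(-4) - 14·0 + 2·4 = 24.
So p(s) = det(sI - A) = s^3 + s^2 - 14s - 24.
Rational-root test: any integer root divides -24. Testing small divisors, s = -2 works: p(-2) = -8 + 4 + 28 + (-24) = 0, so (s + 2) is a factor.
Dividing, p(s) = (s + 2)(s^2 - s - 12).
Factor s^2 - s - 12: two numbers with sum 1 and product -12 are 4 and -3, so s^2 - s - 12 = (s - 4)(s + 3).
Hence p(s) = (s - 4) (s + 2) (s + 3), with roots -3, -2, 4.
At least one eigenvalue has non-negative real part, so the system is not asymptotically stable.

-3, -2, 4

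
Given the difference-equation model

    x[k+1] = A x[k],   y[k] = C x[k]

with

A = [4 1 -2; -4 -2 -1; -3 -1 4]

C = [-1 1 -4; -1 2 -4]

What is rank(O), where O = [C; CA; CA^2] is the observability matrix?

3

CA = [[4, 1, -15], [0, -1, -16]]
CA^2 = [[57, 17, -69], [52, 18, -63]]
Observability matrix O = [C; CA; CA^2] = [[-1, 1, -4], [-1, 2, -4], [4, 1, -15], [0, -1, -16], [57, 17, -69], [52, 18, -63]]
Take the 3×3 submatrix of O formed by rows 1, 2, 3: [[-1, 1, -4], [-1, 2, -4], [4, 1, -15]]. Its determinant is (-1)·(2·(-15) - (-4)·1) - 1·((-1)·(-15) - (-4)·4) + (-4)·((-1)·1 - 2·4) = (-1)·(-26) - 1·31 + (-4)·(-9) = 31 ≠ 0.
So rank(O) ≥ 3; since O has 3 columns, rank(O) = 3.
rank(O) = 3 = n, so the pair (A, C) is completely observable.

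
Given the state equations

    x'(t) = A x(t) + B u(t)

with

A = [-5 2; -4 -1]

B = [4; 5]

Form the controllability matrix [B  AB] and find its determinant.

-34

AB = [[-10], [-21]]
Controllability matrix C = [B  AB] = [[4, -10], [5, -21]]
det(C) = 4·(-21) - (-10)·5 = -84 - (-50) = -34
Since det(C) ≠ 0, rank(C) = 2 and the system is completely controllable.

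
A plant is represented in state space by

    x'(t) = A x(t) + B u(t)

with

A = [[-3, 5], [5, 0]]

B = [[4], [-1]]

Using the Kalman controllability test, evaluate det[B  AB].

AB = [[-17], [20]]
Controllability matrix C = [B  AB] = [[4, -17], [-1, 20]]
det(C) = 4·20 - (-17)·(-1) = 80 - 17 = 63
Since det(C) ≠ 0, rank(C) = 2 and the system is completely controllable.

63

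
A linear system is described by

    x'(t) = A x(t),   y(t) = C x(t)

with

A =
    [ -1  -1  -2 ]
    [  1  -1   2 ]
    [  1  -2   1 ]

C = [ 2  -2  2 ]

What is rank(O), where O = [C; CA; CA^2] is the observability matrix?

CA = [[-2, -4, -6]]
CA^2 = [[-8, 18, -10]]
Observability matrix O = [C; CA; CA^2] = [[2, -2, 2], [-2, -4, -6], [-8, 18, -10]]
det(O) = 2·((-4)·(-10) - (-6)·18) - (-2)·((-2)·(-10) - (-6)·(-8)) + 2·((-2)·18 - (-4)·(-8)) = 2·148 - (-2)·(-28) + 2·(-68) = 104 ≠ 0, so rank(O) = 3.
rank(O) = 3 = n, so the pair (A, C) is completely observable.

3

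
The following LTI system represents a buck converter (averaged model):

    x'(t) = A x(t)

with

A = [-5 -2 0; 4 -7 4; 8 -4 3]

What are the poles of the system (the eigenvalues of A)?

det(sI - A) = s^3 - (tr A)s^2 + (M11 + M22 + M33)s - det A, where Mii is the 2×2 principal minor of A obtained by deleting row i and column i.
tr A = (-5) + (-7) + 3 = -9; M11 = (-7)·3 - 4·(-4) = -21 - (-16) = -5; M22 = (-5)·3 - 0·8 = -15 - 0 = -15; M33 = (-5)·(-7) - (-2)·4 = 35 - (-8) = 43; sum of minors = 23.
det A = (-5)·((-7)·3 - 4·(-4)) - (-2)·(4·3 - 4·8) + 0·(4·(-4) - (-7)·8) = (-5)·(-5) - (-2)·(-20) + 0·40 = -15.
So p(s) = det(sI - A) = s^3 + 9s^2 + 23s + 15.
Rational-root test: any integer root divides 15. Testing small divisors, s = -1 works: p(-1) = -1 + 9 + (-23) + 15 = 0, so (s + 1) is a factor.
Dividing, p(s) = (s + 1)(s^2 + 8s + 15).
Factor s^2 + 8s + 15: two numbers with sum -8 and product 15 are -3 and -5, so s^2 + 8s + 15 = (s + 3)(s + 5).
Hence p(s) = (s + 1) (s + 3) (s + 5), with roots -5, -3, -1.
All eigenvalues have negative real part, so the system is asymptotically stable.

-5, -3, -1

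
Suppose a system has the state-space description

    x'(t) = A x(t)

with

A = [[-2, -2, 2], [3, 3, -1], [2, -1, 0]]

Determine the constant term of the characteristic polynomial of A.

Expand det(sI - A) for the 3×3 matrix.
p(s) = s^3 - s^2 - 5s + 12.
(Check: constant term = det(-A) = (-1)^3 det A = 12; coefficient of s^2 = -tr A = -1.)
The constant term is 12.

12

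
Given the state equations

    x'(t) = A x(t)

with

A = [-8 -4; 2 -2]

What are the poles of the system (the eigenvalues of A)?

-6, -4

det(sI - A) = s^2 - (tr A)s + det A, with tr A = (-8) + (-2) = -10 and det A = (-8)·(-2) - (-4)·2 = 16 - (-8) = 24.
So p(s) = det(sI - A) = s^2 + 10s + 24.
Factor s^2 + 10s + 24: two numbers with sum -10 and product 24 are -4 and -6, so s^2 + 10s + 24 = (s + 4)(s + 6).
Hence p(s) = (s + 4) (s + 6), with roots -6, -4.
All eigenvalues have negative real part, so the system is asymptotically stable.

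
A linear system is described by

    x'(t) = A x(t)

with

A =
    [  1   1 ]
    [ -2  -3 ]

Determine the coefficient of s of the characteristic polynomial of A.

2

For a 2×2 matrix, det(sI - A) = s^2 - (tr A)s + det A.
tr A = -2, det A = -1.
So p(s) = s^2 + 2s - 1.
The coefficient of s is 2.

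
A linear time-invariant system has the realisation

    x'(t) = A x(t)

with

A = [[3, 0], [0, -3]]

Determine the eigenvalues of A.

det(sI - A) = s^2 - (tr A)s + det A, with tr A = 3 + (-3) = 0 and det A = 3·(-3) - 0·0 = -9 - 0 = -9.
So p(s) = det(sI - A) = s^2 - 9.
Factor s^2 - 9: two numbers with sum 0 and product -9 are 3 and -3, so s^2 - 9 = (s - 3)(s + 3).
Hence p(s) = (s - 3) (s + 3), with roots -3, 3.
At least one eigenvalue has non-negative real part, so the system is not asymptotically stable.

-3, 3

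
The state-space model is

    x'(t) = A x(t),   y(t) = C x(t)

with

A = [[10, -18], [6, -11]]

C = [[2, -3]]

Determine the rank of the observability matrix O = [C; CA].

1

CA = [[2, -3]]
Observability matrix O = [C; CA] = [[2, -3], [2, -3]]
Every row of O is a scalar multiple of row 1 = [2, -3] (multipliers 1, 1), so the rows span a one-dimensional space.
O ≠ 0, hence rank(O) = 1.
rank(O) = 1 < n = 2, so the pair (A, C) is not completely observable.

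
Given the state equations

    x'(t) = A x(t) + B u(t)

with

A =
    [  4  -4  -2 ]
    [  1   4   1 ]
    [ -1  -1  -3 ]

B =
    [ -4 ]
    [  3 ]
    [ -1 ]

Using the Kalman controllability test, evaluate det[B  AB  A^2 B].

AB = [[-26], [7], [4]]
A^2B = [[-140], [6], [7]]
Controllability matrix C = [B  AB  A^2B] = [[-4, -26, -140], [3, 7, 6], [-1, 4, 7]]
Expanding along the first row, det(C) = (-4)·(7·7 - 6·4) - (-26)·(3·7 - 6·(-1)) + (-140)·(3·4 - 7·(-1)) = (-4)·25 - (-26)·27 + (-140)·19 = -2058
Since det(C) ≠ 0, rank(C) = 3 and the system is completely controllable.

-2058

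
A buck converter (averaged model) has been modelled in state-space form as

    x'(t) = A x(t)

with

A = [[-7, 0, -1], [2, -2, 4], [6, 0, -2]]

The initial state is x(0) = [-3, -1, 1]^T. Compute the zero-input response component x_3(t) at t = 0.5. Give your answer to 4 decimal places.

det(sI - A) = s^3 - (tr A)s^2 + (M11 + M22 + M33)s - det A, where Mii is the 2×2 principal minor of A obtained by deleting row i and column i.
tr A = (-7) + (-2) + (-2) = -11; M11 = (-2)·(-2) - 4·0 = 4 - 0 = 4; M22 = (-7)·(-2) - (-1)·6 = 14 - (-6) = 20; M33 = (-7)·(-2) - 0·2 = 14 - 0 = 14; sum of minors = 38.
det A = (-7)·((-2)·(-2) - 4·0) - 0·(2·(-2) - 4·6) + (-1)·(2·0 - (-2)·6) = (-7)·4 - 0·(-28) + (-1)·12 = -40.
So p(s) = det(sI - A) = s^3 + 11s^2 + 38s + 40.
Rational-root test: any integer root divides 40. Testing small divisors, s = -2 works: p(-2) = -8 + 44 + (-76) + 40 = 0, so (s + 2) is a factor.
Dividing, p(s) = (s + 2)(s^2 + 9s + 20).
Factor s^2 + 9s + 20: two numbers with sum -9 and product 20 are -4 and -5, so s^2 + 9s + 20 = (s + 4)(s + 5).
Hence p(s) = (s + 2) (s + 4) (s + 5), with roots -5, -4, -2.
The eigenvalues -5, -4, -2 are distinct and real, so A is diagonalisable and x(t) = e^{At} x(0) = V diag(e^{λ_i t}) V^{-1} x(0), where the columns of V are the eigenvectors.
λ = -5: A - (-5)I = [[-2, 0, -1], [2, 3, 4], [6, 0, 3]]. v must be orthogonal to every row; (row 1) × (row 2) = [3, 6, -6], so take v_1 = [1, 2, -2]^T.
λ = -4: A - (-4)I = [[-3, 0, -1], [2, 2, 4], [6, 0, 2]]. v must be orthogonal to every row; (row 1) × (row 2) = [2, 10, -6], so take v_2 = [-1, -5, 3]^T.
λ = -2: A - (-2)I = [[-5, 0, -1], [2, 0, 4], [6, 0, 0]]. v must be orthogonal to every row; (row 1) × (row 2) = [0, 18, 0], so take v_3 = [0, 1, 0]^T.
V = [v_1 v_2 v_3] = [[1, -1, 0], [2, -5, 1], [-2, 3, 0]] has det V = -1, so V^{-1} = adj(V)/det V = [[3, 0, 1], [2, 0, 1], [4, 1, 3]].
Modal coordinates z(0) = V^{-1} x(0): 3·(-3) + 0·(-1) + 1·1 = -8; 2·(-3) + 0·(-1) + 1·1 = -5; 4·(-3) + 1·(-1) + 3·1 = -10; so z(0) = [-8, -5, -10]^T.
x_3(t) = Σ_i (v_i)_3 · z_i(0) · e^{λ_i t} (row 3 of V times the modal terms).
x_3(0.5) = (-2)·(-8)·e^{-5·0.5} + 3·(-5)·e^{-4·0.5} + 0·(-10)·e^{-2·0.5} = 16·0.082085 + (-15)·0.135335 + 0·0.367879 = -0.7167.

-0.7167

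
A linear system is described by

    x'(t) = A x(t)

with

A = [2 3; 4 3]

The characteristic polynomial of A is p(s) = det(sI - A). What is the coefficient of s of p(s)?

For a 2×2 matrix, det(sI - A) = s^2 - (tr A)s + det A.
tr A = 5, det A = -6.
So p(s) = s^2 - 5s - 6.
The coefficient of s is -5.

-5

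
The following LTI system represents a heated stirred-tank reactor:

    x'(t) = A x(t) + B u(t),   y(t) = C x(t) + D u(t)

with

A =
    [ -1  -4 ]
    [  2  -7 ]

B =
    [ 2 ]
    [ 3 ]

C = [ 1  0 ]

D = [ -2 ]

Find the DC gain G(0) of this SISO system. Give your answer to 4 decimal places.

G(0) = C(-A)^{-1}B + D = -C A^{-1} B + D.
det A = 15, so A^{-1} = (1/15)·adj(A) = [[-7/15, 4/15], [-2/15, -1/15]]
A^{-1} B = [-2/15, -7/15]^T
C A^{-1} B = -2/15
G(0) = D - C A^{-1} B = -2 - (-2/15) = -28/15 ≈ -1.8667

-1.8667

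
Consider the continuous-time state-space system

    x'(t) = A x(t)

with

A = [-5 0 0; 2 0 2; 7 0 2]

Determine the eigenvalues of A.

-5, 0, 2

det(sI - A) = s^3 - (tr A)s^2 + (M11 + M22 + M33)s - det A, where Mii is the 2×2 principal minor of A obtained by deleting row i and column i.
tr A = (-5) + 0 + 2 = -3; M11 = 0·2 - 2·0 = 0 - 0 = 0; M22 = (-5)·2 - 0·7 = -10 - 0 = -10; M33 = (-5)·0 - 0·2 = 0 - 0 = 0; sum of minors = -10.
det A = (-5)·(0·2 - 2·0) - 0·(2·2 - 2·7) + 0·(2·0 - 0·7) = (-5)·0 - 0·(-10) + 0·0 = 0.
So p(s) = det(sI - A) = s^3 + 3s^2 - 10s.
The constant term is 0, so p(s) = s(s^2 + 3s - 10).
Factor s^2 + 3s - 10: two numbers with sum -3 and product -10 are 2 and -5, so s^2 + 3s - 10 = (s - 2)(s + 5).
Hence p(s) = s (s - 2) (s + 5), with roots -5, 0, 2.
At least one eigenvalue has non-negative real part, so the system is not asymptotically stable.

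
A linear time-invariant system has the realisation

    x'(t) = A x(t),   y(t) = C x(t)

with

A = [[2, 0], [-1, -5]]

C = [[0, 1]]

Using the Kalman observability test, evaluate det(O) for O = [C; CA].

CA = [[-1, -5]]
Observability matrix O = [C; CA] = [[0, 1], [-1, -5]]
det(O) = 0·(-5) - 1·(-1) = 0 - (-1) = 1
Since det(O) ≠ 0, rank(O) = 2 and the system is completely observable.

1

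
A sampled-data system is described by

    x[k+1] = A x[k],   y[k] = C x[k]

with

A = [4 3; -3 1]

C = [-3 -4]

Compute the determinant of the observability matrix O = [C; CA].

39

CA = [[0, -13]]
Observability matrix O = [C; CA] = [[-3, -4], [0, -13]]
det(O) = (-3)·(-13) - (-4)·0 = 39 - 0 = 39
Since det(O) ≠ 0, rank(O) = 2 and the system is completely observable.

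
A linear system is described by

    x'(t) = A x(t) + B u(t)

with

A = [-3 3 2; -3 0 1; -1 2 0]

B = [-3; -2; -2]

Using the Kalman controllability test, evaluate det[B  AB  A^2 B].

AB = [[-1], [7], [-1]]
A^2B = [[22], [2], [15]]
Controllability matrix C = [B  AB  A^2B] = [[-3, -1, 22], [-2, 7, 2], [-2, -1, 15]]
Expanding along the first row, det(C) = (-3)·(7·15 - 2·(-1)) - (-1)·((-2)·15 - 2·(-2)) + 22·((-2)·(-1) - 7·(-2)) = (-3)·107 - (-1)·(-26) + 22·16 = 5
Since det(C) ≠ 0, rank(C) = 3 and the system is completely controllable.

5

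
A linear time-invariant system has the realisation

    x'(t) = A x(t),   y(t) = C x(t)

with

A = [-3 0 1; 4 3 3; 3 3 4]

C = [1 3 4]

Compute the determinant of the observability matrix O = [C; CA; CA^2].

CA = [[21, 21, 26]]
CA^2 = [[99, 141, 188]]
Observability matrix O = [C; CA; CA^2] = [[1, 3, 4], [21, 21, 26], [99, 141, 188]]
Expanding along the first row, det(O) = 1·(21·188 - 26·141) - 3·(21·188 - 26·99) + 4·(21·141 - 21·99) = 1·282 - 3·1374 + 4·882 = -312
Since det(O) ≠ 0, rank(O) = 3 and the system is completely observable.

-312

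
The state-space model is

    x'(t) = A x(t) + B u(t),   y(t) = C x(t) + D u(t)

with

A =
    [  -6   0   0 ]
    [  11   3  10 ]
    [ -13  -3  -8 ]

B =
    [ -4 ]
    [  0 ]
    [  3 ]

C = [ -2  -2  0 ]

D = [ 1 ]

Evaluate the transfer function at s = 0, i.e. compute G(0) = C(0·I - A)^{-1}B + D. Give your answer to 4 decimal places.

-17.0000

G(0) = C(-A)^{-1}B + D = -C A^{-1} B + D.
det A = -36, so A^{-1} = (1/-36)·adj(A) = [[-1/6, 0, 0], [7/6, -4/3, -5/3], [-1/6, 1/2, 1/2]]
A^{-1} B = [2/3, -29/3, 13/6]^T
C A^{-1} B = 18
G(0) = D - C A^{-1} B = 1 - (18) = -17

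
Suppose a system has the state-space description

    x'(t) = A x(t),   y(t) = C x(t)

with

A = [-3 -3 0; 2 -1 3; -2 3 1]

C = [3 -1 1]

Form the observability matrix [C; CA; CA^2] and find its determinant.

CA = [[-13, -5, -2]]
CA^2 = [[33, 38, -17]]
Observability matrix O = [C; CA; CA^2] = [[3, -1, 1], [-13, -5, -2], [33, 38, -17]]
Expanding along the first row, det(O) = 3·((-5)·(-17) - (-2)·38) - (-1)·((-13)·(-17) - (-2)·33) + 1·((-13)·38 - (-5)·33) = 3·161 - (-1)·287 + 1·(-329) = 441
Since det(O) ≠ 0, rank(O) = 3 and the system is completely observable.

441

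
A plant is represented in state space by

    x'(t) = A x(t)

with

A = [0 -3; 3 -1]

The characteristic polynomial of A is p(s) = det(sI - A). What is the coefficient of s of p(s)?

1

For a 2×2 matrix, det(sI - A) = s^2 - (tr A)s + det A.
tr A = -1, det A = 9.
So p(s) = s^2 + s + 9.
The coefficient of s is 1.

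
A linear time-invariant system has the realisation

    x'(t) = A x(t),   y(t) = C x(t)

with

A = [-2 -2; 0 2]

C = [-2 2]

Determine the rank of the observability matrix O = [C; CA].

CA = [[4, 8]]
Observability matrix O = [C; CA] = [[-2, 2], [4, 8]]
det(O) = (-2)·8 - 2·4 = -16 - 8 = -24 ≠ 0, so rank(O) = 2.
rank(O) = 2 = n, so the pair (A, C) is completely observable.

2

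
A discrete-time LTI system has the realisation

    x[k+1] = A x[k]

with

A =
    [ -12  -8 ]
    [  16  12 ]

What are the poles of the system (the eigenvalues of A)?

-4, 4

det(zI - A) = z^2 - (tr A)z + det A, with tr A = (-12) + 12 = 0 and det A = (-12)·12 - (-8)·16 = -144 - (-128) = -16.
So p(z) = det(zI - A) = z^2 - 16.
Factor z^2 - 16: two numbers with sum 0 and product -16 are 4 and -4, so z^2 - 16 = (z - 4)(z + 4).
Hence p(z) = (z - 4) (z + 4), with roots -4, 4.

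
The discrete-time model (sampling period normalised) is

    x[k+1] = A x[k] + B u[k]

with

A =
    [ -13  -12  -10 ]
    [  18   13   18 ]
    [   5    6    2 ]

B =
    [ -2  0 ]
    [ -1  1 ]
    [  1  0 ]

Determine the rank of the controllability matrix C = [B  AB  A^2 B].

2

AB = [[28, -12], [-31, 13], [-14, 6]]
A^2B = [[148, -60], [-151, 61], [-74, 30]]
Controllability matrix C = [B  AB  A^2B] = [[-2, 0, 28, -12, 148, -60], [-1, 1, -31, 13, -151, 61], [1, 0, -14, 6, -74, 30]]
The rows r1, r2, r3 of C are linearly dependent: r1 + 2·r3 = 0 (check each entry), so rank(C) ≤ 2.
The 2×2 minor from rows 1, 2, columns 1, 2 is (-2)·1 - 0·(-1) = -2 - 0 = -2 ≠ 0, so rank(C) = 2.
rank(C) = 2 < n = 3, so the pair (A, B) is not completely controllable.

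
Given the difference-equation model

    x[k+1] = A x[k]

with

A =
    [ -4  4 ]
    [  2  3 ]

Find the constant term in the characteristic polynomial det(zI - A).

For a 2×2 matrix, det(zI - A) = z^2 - (tr A)z + det A.
tr A = -1, det A = -20.
So p(z) = z^2 + z - 20.
The constant term is -20.

-20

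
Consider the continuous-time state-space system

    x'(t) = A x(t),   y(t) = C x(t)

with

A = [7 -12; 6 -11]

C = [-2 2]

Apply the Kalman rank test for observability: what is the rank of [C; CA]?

1

CA = [[-2, 2]]
Observability matrix O = [C; CA] = [[-2, 2], [-2, 2]]
Every row of O is a scalar multiple of row 1 = [-2, 2] (multipliers 1, 1), so the rows span a one-dimensional space.
O ≠ 0, hence rank(O) = 1.
rank(O) = 1 < n = 2, so the pair (A, C) is not completely observable.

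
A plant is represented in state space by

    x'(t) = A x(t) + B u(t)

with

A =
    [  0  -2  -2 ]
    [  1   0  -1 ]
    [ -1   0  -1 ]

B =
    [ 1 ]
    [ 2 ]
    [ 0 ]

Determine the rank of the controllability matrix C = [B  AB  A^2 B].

AB = [[-4], [1], [-1]]
A^2B = [[0], [-3], [5]]
Controllability matrix C = [B  AB  A^2B] = [[1, -4, 0], [2, 1, -3], [0, -1, 5]]
det(C) = 1·(1·5 - (-3)·(-1)) - (-4)·(2·5 - (-3)·0) + 0·(2·(-1) - 1·0) = 1·2 - (-4)·10 + 0·(-2) = 42 ≠ 0, so rank(C) = 3.
rank(C) = 3 = n, so the pair (A, B) is completely controllable.

3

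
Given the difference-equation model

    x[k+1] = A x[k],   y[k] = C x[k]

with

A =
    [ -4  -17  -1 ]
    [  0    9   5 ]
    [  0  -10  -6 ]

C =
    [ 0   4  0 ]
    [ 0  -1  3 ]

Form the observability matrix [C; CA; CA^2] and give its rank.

2

CA = [[0, 36, 20], [0, -39, -23]]
CA^2 = [[0, 124, 60], [0, -121, -57]]
Observability matrix O = [C; CA; CA^2] = [[0, 4, 0], [0, -1, 3], [0, 36, 20], [0, -39, -23], [0, 124, 60], [0, -121, -57]]
Column 1 of O is identically zero, so rank(O) ≤ 2.
The 2×2 minor from rows 1, 2, columns 2, 3 is 4·3 - 0·(-1) = 12 - 0 = 12 ≠ 0, so rank(O) = 2.
rank(O) = 2 < n = 3, so the pair (A, C) is not completely observable.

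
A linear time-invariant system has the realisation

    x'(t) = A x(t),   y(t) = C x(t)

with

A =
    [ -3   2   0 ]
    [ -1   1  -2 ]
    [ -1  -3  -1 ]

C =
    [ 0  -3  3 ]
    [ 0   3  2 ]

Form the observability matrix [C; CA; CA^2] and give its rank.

3

CA = [[0, -12, 3], [-5, -3, -8]]
CA^2 = [[9, -21, 21], [26, 11, 14]]
Observability matrix O = [C; CA; CA^2] = [[0, -3, 3], [0, 3, 2], [0, -12, 3], [-5, -3, -8], [9, -21, 21], [26, 11, 14]]
Take the 3×3 submatrix of O formed by rows 1, 2, 4: [[0, -3, 3], [0, 3, 2], [-5, -3, -8]]. Its determinant is 0·(3·(-8) - 2·(-3)) - (-3)·(0·(-8) - 2·(-5)) + 3·(0·(-3) - 3·(-5)) = 0·(-18) - (-3)·10 + 3·15 = 75 ≠ 0.
So rank(O) ≥ 3; since O has 3 columns, rank(O) = 3.
rank(O) = 3 = n, so the pair (A, C) is completely observable.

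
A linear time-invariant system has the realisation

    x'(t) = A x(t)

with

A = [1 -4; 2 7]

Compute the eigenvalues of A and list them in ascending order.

3, 5

det(sI - A) = s^2 - (tr A)s + det A, with tr A = 1 + 7 = 8 and det A = 1·7 - (-4)·2 = 7 - (-8) = 15.
So p(s) = det(sI - A) = s^2 - 8s + 15.
Factor s^2 - 8s + 15: two numbers with sum 8 and product 15 are 5 and 3, so s^2 - 8s + 15 = (s - 5)(s - 3).
Hence p(s) = (s - 5) (s - 3), with roots 3, 5.
At least one eigenvalue has non-negative real part, so the system is not asymptotically stable.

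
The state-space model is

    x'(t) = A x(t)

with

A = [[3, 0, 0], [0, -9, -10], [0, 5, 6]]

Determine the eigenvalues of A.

-4, 1, 3

det(sI - A) = s^3 - (tr A)s^2 + (M11 + M22 + M33)s - det A, where Mii is the 2×2 principal minor of A obtained by deleting row i and column i.
tr A = 3 + (-9) + 6 = 0; M11 = (-9)·6 - (-10)·5 = -54 - (-50) = -4; M22 = 3·6 - 0·0 = 18 - 0 = 18; M33 = 3·(-9) - 0·0 = -27 - 0 = -27; sum of minors = -13.
det A = 3·((-9)·6 - (-10)·5) - 0·(0·6 - (-10)·0) + 0·(0·5 - (-9)·0) = 3·(-4) - 0·0 + 0·0 = -12.
So p(s) = det(sI - A) = s^3 - 13s + 12.
Rational-root test: any integer root divides 12. Testing small divisors, s = 1 works: p(1) = 1 + 0 + (-13) + 12 = 0, so (s - 1) is a factor.
Dividing, p(s) = (s - 1)(s^2 + s - 12).
Factor s^2 + s - 12: two numbers with sum -1 and product -12 are 3 and -4, so s^2 + s - 12 = (s - 3)(s + 4).
Hence p(s) = (s - 3) (s - 1) (s + 4), with roots -4, 1, 3.
At least one eigenvalue has non-negative real part, so the system is not asymptotically stable.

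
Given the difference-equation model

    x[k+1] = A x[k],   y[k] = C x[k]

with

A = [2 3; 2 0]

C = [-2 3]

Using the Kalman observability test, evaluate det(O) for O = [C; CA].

6

CA = [[2, -6]]
Observability matrix O = [C; CA] = [[-2, 3], [2, -6]]
det(O) = (-2)·(-6) - 3·2 = 12 - 6 = 6
Since det(O) ≠ 0, rank(O) = 2 and the system is completely observable.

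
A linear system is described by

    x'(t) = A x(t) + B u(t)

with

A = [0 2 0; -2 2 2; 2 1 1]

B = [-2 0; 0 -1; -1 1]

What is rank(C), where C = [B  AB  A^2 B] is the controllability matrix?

AB = [[0, -2], [2, 0], [-5, 0]]
A^2B = [[4, 0], [-6, 4], [-3, -4]]
Controllability matrix C = [B  AB  A^2B] = [[-2, 0, 0, -2, 4, 0], [0, -1, 2, 0, -6, 4], [-1, 1, -5, 0, -3, -4]]
Take the 3×3 submatrix of C formed by columns 1, 2, 3: [[-2, 0, 0], [0, -1, 2], [-1, 1, -5]]. Its determinant is (-2)·((-1)·(-5) - 2·1) - 0·(0·(-5) - 2·(-1)) + 0·(0·1 - (-1)·(-1)) = (-2)·3 - 0·2 + 0·(-1) = -6 ≠ 0.
So rank(C) ≥ 3; since C has 3 rows, rank(C) = 3.
rank(C) = 3 = n, so the pair (A, B) is completely controllable.

3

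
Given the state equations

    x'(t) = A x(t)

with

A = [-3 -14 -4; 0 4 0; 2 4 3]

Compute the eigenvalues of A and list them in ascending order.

-1, 1, 4

det(sI - A) = s^3 - (tr A)s^2 + (M11 + M22 + M33)s - det A, where Mii is the 2×2 principal minor of A obtained by deleting row i and column i.
tr A = (-3) + 4 + 3 = 4; M11 = 4·3 - 0·4 = 12 - 0 = 12; M22 = (-3)·3 - (-4)·2 = -9 - (-8) = -1; M33 = (-3)·4 - (-14)·0 = -12 - 0 = -12; sum of minors = -1.
det A = (-3)·(4·3 - 0·4) - (-14)·(0·3 - 0·2) + (-4)·(0·4 - 4·2) = (-3)·12 - (-14)·0 + (-4)·(-8) = -4.
So p(s) = det(sI - A) = s^3 - 4s^2 - s + 4.
Rational-root test: any integer root divides 4. Testing small divisors, s = -1 works: p(-1) = -1 + (-4) + 1 + 4 = 0, so (s + 1) is a factor.
Dividing, p(s) = (s + 1)(s^2 - 5s + 4).
Factor s^2 - 5s + 4: two numbers with sum 5 and product 4 are 4 and 1, so s^2 - 5s + 4 = (s - 4)(s - 1).
Hence p(s) = (s - 4) (s - 1) (s + 1), with roots -1, 1, 4.
At least one eigenvalue has non-negative real part, so the system is not asymptotically stable.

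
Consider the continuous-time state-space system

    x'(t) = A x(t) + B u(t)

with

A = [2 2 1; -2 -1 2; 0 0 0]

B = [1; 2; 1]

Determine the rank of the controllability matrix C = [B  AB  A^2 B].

AB = [[7], [-2], [0]]
A^2B = [[10], [-12], [0]]
Controllability matrix C = [B  AB  A^2B] = [[1, 7, 10], [2, -2, -12], [1, 0, 0]]
det(C) = 1·((-2)·0 - (-12)·0) - 7·(2·0 - (-12)·1) + 10·(2·0 - (-2)·1) = 1·0 - 7·12 + 10·2 = -64 ≠ 0, so rank(C) = 3.
rank(C) = 3 = n, so the pair (A, B) is completely controllable.

3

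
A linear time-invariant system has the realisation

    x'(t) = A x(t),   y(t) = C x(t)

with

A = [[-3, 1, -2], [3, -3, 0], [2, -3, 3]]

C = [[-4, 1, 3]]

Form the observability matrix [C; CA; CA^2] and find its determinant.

-2260

CA = [[21, -16, 17]]
CA^2 = [[-77, 18, 9]]
Observability matrix O = [C; CA; CA^2] = [[-4, 1, 3], [21, -16, 17], [-77, 18, 9]]
Expanding along the first row, det(O) = (-4)·((-16)·9 - 17·18) - 1·(21·9 - 17·(-77)) + 3·(21·18 - (-16)·(-77)) = (-4)·(-450) - 1·1498 + 3·(-854) = -2260
Since det(O) ≠ 0, rank(O) = 3 and the system is completely observable.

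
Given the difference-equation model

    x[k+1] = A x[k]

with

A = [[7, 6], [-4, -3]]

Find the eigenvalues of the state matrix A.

det(zI - A) = z^2 - (tr A)z + det A, with tr A = 7 + (-3) = 4 and det A = 7·(-3) - 6·(-4) = -21 - (-24) = 3.
So p(z) = det(zI - A) = z^2 - 4z + 3.
Factor z^2 - 4z + 3: two numbers with sum 4 and product 3 are 3 and 1, so z^2 - 4z + 3 = (z - 3)(z - 1).
Hence p(z) = (z - 3) (z - 1), with roots 1, 3.

1, 3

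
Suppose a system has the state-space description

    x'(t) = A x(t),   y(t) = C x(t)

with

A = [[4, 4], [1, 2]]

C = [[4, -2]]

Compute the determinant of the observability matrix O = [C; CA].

CA = [[14, 12]]
Observability matrix O = [C; CA] = [[4, -2], [14, 12]]
det(O) = 4·12 - (-2)·14 = 48 - (-28) = 76
Since det(O) ≠ 0, rank(O) = 2 and the system is completely observable.

76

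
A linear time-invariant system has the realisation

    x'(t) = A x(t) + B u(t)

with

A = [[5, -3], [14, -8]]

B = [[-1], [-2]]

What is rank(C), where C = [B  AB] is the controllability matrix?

AB = [[1], [2]]
Controllability matrix C = [B  AB] = [[-1, 1], [-2, 2]]
Every column of C is a scalar multiple of column 1 = [-1, -2] (multipliers 1, -1), so the columns span a one-dimensional space.
C ≠ 0, hence rank(C) = 1.
rank(C) = 1 < n = 2, so the pair (A, B) is not completely controllable.

1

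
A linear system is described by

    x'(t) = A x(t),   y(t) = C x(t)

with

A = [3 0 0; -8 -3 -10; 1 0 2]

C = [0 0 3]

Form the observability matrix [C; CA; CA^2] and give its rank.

2

CA = [[3, 0, 6]]
CA^2 = [[15, 0, 12]]
Observability matrix O = [C; CA; CA^2] = [[0, 0, 3], [3, 0, 6], [15, 0, 12]]
Column 2 of O is identically zero, so rank(O) ≤ 2.
The 2×2 minor from rows 1, 2, columns 1, 3 is 0·6 - 3·3 = 0 - 9 = -9 ≠ 0, so rank(O) = 2.
rank(O) = 2 < n = 3, so the pair (A, C) is not completely observable.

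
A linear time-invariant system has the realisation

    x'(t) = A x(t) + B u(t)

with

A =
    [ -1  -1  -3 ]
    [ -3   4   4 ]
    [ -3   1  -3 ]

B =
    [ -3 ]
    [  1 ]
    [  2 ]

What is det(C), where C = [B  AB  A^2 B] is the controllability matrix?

311

AB = [[-4], [21], [4]]
A^2B = [[-29], [112], [21]]
Controllability matrix C = [B  AB  A^2B] = [[-3, -4, -29], [1, 21, 112], [2, 4, 21]]
Expanding along the first row, det(C) = (-3)·(21·21 - 112·4) - (-4)·(1·21 - 112·2) + (-29)·(1·4 - 21·2) = (-3)·(-7) - (-4)·(-203) + (-29)·(-38) = 311
Since det(C) ≠ 0, rank(C) = 3 and the system is completely controllable.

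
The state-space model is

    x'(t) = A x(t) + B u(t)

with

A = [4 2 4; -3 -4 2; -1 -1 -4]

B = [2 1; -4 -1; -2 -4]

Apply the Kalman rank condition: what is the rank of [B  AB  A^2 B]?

3

AB = [[-8, -14], [6, -7], [10, 16]]
A^2B = [[20, -6], [20, 102], [-38, -43]]
Controllability matrix C = [B  AB  A^2B] = [[2, 1, -8, -14, 20, -6], [-4, -1, 6, -7, 20, 102], [-2, -4, 10, 16, -38, -43]]
Take the 3×3 submatrix of C formed by columns 1, 2, 3: [[2, 1, -8], [-4, -1, 6], [-2, -4, 10]]. Its determinant is 2·((-1)·10 - 6·(-4)) - 1·((-4)·10 - 6·(-2)) + (-8)·((-4)·(-4) - (-1)·(-2)) = 2·14 - 1·(-28) + (-8)·14 = -56 ≠ 0.
So rank(C) ≥ 3; since C has 3 rows, rank(C) = 3.
rank(C) = 3 = n, so the pair (A, B) is completely controllable.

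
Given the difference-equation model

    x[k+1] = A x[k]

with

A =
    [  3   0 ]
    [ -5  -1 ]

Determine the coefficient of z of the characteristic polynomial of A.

-2

For a 2×2 matrix, det(zI - A) = z^2 - (tr A)z + det A.
tr A = 2, det A = -3.
So p(z) = z^2 - 2z - 3.
The coefficient of z is -2.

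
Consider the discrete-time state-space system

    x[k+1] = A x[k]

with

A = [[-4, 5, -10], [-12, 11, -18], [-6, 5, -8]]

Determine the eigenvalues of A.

-4, 1, 2

det(zI - A) = z^3 - (tr A)z^2 + (M11 + M22 + M33)z - det A, where Mii is the 2×2 principal minor of A obtained by deleting row i and column i.
tr A = (-4) + 11 + (-8) = -1; M11 = 11·(-8) - (-18)·5 = -88 - (-90) = 2; M22 = (-4)·(-8) - (-10)·(-6) = 32 - 60 = -28; M33 = (-4)·11 - 5·(-12) = -44 - (-60) = 16; sum of minors = -10.
det A = (-4)·(11·(-8) - (-18)·5) - 5·((-12)·(-8) - (-18)·(-6)) + (-10)·((-12)·5 - 11·(-6)) = (-4)·2 - 5·(-12) + (-10)·6 = -8.
So p(z) = det(zI - A) = z^3 + z^2 - 10z + 8.
Rational-root test: any integer root divides 8. Testing small divisors, z = 1 works: p(1) = 1 + 1 + (-10) + 8 = 0, so (z - 1) is a factor.
Dividing, p(z) = (z - 1)(z^2 + 2z - 8).
Factor z^2 + 2z - 8: two numbers with sum -2 and product -8 are 2 and -4, so z^2 + 2z - 8 = (z - 2)(z + 4).
Hence p(z) = (z - 2) (z - 1) (z + 4), with roots -4, 1, 2.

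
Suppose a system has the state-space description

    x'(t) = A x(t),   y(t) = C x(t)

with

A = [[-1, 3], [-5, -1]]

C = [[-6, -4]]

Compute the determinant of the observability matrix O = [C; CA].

CA = [[26, -14]]
Observability matrix O = [C; CA] = [[-6, -4], [26, -14]]
det(O) = (-6)·(-14) - (-4)·26 = 84 - (-104) = 188
Since det(O) ≠ 0, rank(O) = 2 and the system is completely observable.

188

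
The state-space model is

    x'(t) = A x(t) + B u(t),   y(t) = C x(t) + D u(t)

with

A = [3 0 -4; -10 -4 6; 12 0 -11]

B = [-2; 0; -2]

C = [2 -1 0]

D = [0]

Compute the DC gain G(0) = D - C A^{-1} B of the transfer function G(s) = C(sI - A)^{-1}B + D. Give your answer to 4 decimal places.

-2.4000

G(0) = C(-A)^{-1}B + D = -C A^{-1} B + D.
det A = -60, so A^{-1} = (1/-60)·adj(A) = [[-11/15, 0, 4/15], [19/30, -1/4, -11/30], [-4/5, 0, 1/5]]
A^{-1} B = [14/15, -8/15, 6/5]^T
C A^{-1} B = 12/5
G(0) = D - C A^{-1} B = 0 - (12/5) = -12/5 ≈ -2.4000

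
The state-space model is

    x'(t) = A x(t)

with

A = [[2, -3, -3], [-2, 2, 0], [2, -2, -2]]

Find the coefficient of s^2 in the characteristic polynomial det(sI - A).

-2

Expand det(sI - A) for the 3×3 matrix.
p(s) = s^3 - 2s^2 - 4s - 4.
(Check: constant term = det(-A) = (-1)^3 det A = -4; coefficient of s^2 = -tr A = -2.)
The coefficient of s^2 is -2.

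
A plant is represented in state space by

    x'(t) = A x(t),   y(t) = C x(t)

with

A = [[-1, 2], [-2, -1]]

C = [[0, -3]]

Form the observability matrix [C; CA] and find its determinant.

CA = [[6, 3]]
Observability matrix O = [C; CA] = [[0, -3], [6, 3]]
det(O) = 0·3 - (-3)·6 = 0 - (-18) = 18
Since det(O) ≠ 0, rank(O) = 2 and the system is completely observable.

18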